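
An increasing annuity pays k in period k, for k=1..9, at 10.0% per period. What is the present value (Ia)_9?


(Ia)_n = sum_{k=1}^{n} k * v^k, v = 1/(1+i)
v = 0.909091
Sum computed term by term:
(Ia)_9 = 25.1805


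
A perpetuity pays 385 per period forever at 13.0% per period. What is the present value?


PV = PMT / i
= 385 / 0.13
= 2961.5385


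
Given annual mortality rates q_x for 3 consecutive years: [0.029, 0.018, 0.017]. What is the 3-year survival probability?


p_k = 1 - q_k for each year
Survival = product of (1 - q_k)
= 0.971 * 0.982 * 0.983
= 0.9373


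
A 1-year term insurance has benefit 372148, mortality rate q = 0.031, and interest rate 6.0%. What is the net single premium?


NSP = benefit * q * v
v = 1/(1+i) = 0.943396
NSP = 372148 * 0.031 * 0.943396
= 10883.5736


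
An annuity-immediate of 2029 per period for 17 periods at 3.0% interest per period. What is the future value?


FV = PMT * ((1+i)^n - 1) / i
= 2029 * ((1.03)^17 - 1) / 0.03
= 2029 * (1.652848 - 1) / 0.03
= 44154.2615


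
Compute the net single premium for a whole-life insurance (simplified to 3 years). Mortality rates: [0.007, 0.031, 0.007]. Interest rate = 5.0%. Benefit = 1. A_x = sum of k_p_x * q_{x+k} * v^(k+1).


v = 0.952381
Year 0: k_p_x=1.0, q=0.007, term=0.006667
Year 1: k_p_x=0.993, q=0.031, term=0.027921
Year 2: k_p_x=0.962217, q=0.007, term=0.005818
A_x = 0.0404


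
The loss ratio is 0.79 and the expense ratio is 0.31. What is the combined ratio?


Combined ratio = loss ratio + expense ratio
= 0.79 + 0.31
= 1.1


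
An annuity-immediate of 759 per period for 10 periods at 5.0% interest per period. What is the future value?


FV = PMT * ((1+i)^n - 1) / i
= 759 * ((1.05)^10 - 1) / 0.05
= 759 * (1.628895 - 1) / 0.05
= 9546.6204


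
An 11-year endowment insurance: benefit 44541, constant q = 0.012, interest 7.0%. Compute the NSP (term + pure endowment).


Term component = 3806.5541
Pure endowment = 11_p_x * v^11 * benefit = 0.875642 * 0.475093 * 44541 = 18529.5469
NSP = 22336.101


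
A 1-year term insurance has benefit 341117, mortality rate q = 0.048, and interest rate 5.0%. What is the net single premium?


NSP = benefit * q * v
v = 1/(1+i) = 0.952381
NSP = 341117 * 0.048 * 0.952381
= 15593.92


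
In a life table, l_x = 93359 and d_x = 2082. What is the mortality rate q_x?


q_x = d_x / l_x
= 2082 / 93359
= 0.0223


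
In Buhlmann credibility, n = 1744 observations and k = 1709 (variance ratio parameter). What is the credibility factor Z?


Z = n / (n + k)
= 1744 / (1744 + 1709)
= 1744 / 3453
= 0.5051


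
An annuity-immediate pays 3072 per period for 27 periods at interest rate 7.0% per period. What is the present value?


PV = PMT * (1 - (1+i)^(-n)) / i
= 3072 * (1 - (1+0.07)^(-27)) / 0.07
= 3072 * (1 - 0.16093) / 0.07
= 3072 * 11.986709
= 36823.1702


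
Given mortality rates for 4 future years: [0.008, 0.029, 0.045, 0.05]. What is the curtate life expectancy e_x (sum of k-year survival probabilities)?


e_x = sum_{k=1}^{n} k_p_x
k_p_x values:
  1_p_x = 0.992
  2_p_x = 0.963232
  3_p_x = 0.919887
  4_p_x = 0.873892
e_x = 3.749


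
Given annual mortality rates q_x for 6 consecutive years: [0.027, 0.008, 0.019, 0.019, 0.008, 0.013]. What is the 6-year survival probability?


p_k = 1 - q_k for each year
Survival = product of (1 - q_k)
= 0.973 * 0.992 * 0.981 * 0.981 * 0.992 * 0.987
= 0.9095


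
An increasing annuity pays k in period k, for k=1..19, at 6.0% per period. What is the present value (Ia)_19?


(Ia)_n = sum_{k=1}^{n} k * v^k, v = 1/(1+i)
v = 0.943396
Sum computed term by term:
(Ia)_19 = 92.4643


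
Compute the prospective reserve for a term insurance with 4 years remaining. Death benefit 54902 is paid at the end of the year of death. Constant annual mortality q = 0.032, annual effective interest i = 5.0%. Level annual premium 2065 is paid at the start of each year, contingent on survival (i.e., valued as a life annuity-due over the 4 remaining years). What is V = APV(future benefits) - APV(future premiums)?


v = 1/(1+i) = 0.952381
APV(future benefits) per unit = sum_{k=0}^{3} k_p_x * q * v^(k+1) = 0.108353
APV(future benefits) = 54902 * 0.108353 = 5948.8214
Life annuity-due factor ä_{x:4} = sum_{k=0}^{3} k_p_x * v^k = 3.555348
APV(future premiums) = 2065 * 3.555348 = 7341.7931
V = 5948.8214 - 7341.7931
= -1392.9717


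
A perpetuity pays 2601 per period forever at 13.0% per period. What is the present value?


PV = PMT / i
= 2601 / 0.13
= 20007.6923


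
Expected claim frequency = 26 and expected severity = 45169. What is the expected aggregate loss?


E[S] = E[N] * E[X]
= 26 * 45169
= 1.1744e+06


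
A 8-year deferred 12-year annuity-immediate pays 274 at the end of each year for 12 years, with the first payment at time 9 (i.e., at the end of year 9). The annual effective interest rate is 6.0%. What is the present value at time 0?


PV at time 8 of the 12-year annuity-immediate:
a_n = 274 * (1-(1+0.06)^(-12))/0.06 = 2297.1732
Discount back 8 years to time 0:
PV = 2297.1732 * (1+0.06)^(-8)
= 2297.1732 * 0.627412
= 1441.2749


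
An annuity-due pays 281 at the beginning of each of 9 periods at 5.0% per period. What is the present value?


PV_due = PMT * (1-(1+i)^(-n))/i * (1+i)
PV_immediate = 1997.2979
PV_due = 1997.2979 * 1.05
= 2097.1628


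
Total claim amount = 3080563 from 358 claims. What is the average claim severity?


severity = total / number
= 3080563 / 358
= 8604.9246


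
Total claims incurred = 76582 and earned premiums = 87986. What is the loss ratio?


Loss ratio = claims / premiums
= 76582 / 87986
= 0.8704


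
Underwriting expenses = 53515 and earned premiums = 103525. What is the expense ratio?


Expense ratio = expenses / premiums
= 53515 / 103525
= 0.5169


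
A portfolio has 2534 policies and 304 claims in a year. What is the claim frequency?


frequency = claims / policies
= 304 / 2534
= 0.12


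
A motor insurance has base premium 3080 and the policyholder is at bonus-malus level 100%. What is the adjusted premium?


adjusted = base * BM_level / 100
= 3080 * 100 / 100
= 3080 * 1.0
= 3080.0


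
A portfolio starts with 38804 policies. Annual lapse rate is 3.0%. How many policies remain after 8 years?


remaining = initial * (1 - lapse)^years
= 38804 * (1 - 0.03)^8
= 38804 * 0.783743
= 30412.3773


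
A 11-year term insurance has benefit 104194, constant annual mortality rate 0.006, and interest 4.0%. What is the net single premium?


NSP = benefit * sum_{k=0}^{n-1} k_p_x * q * v^(k+1)
With constant q=0.006, v=0.961538
Sum = 0.051134
NSP = 104194 * 0.051134
= 5327.8666


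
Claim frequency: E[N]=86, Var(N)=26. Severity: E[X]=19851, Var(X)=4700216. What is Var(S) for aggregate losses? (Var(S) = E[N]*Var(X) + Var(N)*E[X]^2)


Var(S) = E[N]*Var(X) + Var(N)*E[X]^2
= 86*4700216 + 26*19851^2
= 404218576 + 10245617226
= 1.0650e+10


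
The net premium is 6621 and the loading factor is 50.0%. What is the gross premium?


Gross = net * (1 + loading)
= 6621 * (1 + 0.5)
= 6621 * 1.5
= 9931.5


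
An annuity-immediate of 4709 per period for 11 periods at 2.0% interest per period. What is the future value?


FV = PMT * ((1+i)^n - 1) / i
= 4709 * ((1.02)^11 - 1) / 0.02
= 4709 * (1.243374 - 1) / 0.02
= 57302.4809


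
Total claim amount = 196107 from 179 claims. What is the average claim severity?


severity = total / number
= 196107 / 179
= 1095.5698


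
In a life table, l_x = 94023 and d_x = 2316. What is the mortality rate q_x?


q_x = d_x / l_x
= 2316 / 94023
= 0.0246


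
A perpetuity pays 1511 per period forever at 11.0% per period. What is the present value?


PV = PMT / i
= 1511 / 0.11
= 13736.3636


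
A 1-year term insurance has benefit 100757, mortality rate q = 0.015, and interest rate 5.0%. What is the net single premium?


NSP = benefit * q * v
v = 1/(1+i) = 0.952381
NSP = 100757 * 0.015 * 0.952381
= 1439.3857


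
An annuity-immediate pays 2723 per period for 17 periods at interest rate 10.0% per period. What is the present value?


PV = PMT * (1 - (1+i)^(-n)) / i
= 2723 * (1 - (1+0.1)^(-17)) / 0.1
= 2723 * (1 - 0.197845) / 0.1
= 2723 * 8.021553
= 21842.6897


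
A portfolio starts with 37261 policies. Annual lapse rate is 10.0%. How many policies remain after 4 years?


remaining = initial * (1 - lapse)^years
= 37261 * (1 - 0.1)^4
= 37261 * 0.6561
= 24446.9421


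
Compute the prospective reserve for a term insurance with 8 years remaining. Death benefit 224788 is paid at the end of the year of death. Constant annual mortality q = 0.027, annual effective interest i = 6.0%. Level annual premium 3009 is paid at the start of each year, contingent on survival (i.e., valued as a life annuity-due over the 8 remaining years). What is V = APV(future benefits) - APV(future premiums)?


v = 1/(1+i) = 0.943396
APV(future benefits) per unit = sum_{k=0}^{7} k_p_x * q * v^(k+1) = 0.153922
APV(future benefits) = 224788 * 0.153922 = 34599.804
Life annuity-due factor ä_{x:8} = sum_{k=0}^{7} k_p_x * v^k = 6.042861
APV(future premiums) = 3009 * 6.042861 = 18182.9693
V = 34599.804 - 18182.9693
= 16416.8348


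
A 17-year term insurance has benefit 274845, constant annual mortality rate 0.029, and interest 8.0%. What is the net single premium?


NSP = benefit * sum_{k=0}^{n-1} k_p_x * q * v^(k+1)
With constant q=0.029, v=0.925926
Sum = 0.222454
NSP = 274845 * 0.222454
= 61140.4342


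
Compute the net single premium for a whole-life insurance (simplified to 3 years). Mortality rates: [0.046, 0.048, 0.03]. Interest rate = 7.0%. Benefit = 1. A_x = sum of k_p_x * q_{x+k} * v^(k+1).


v = 0.934579
Year 0: k_p_x=1.0, q=0.046, term=0.042991
Year 1: k_p_x=0.954, q=0.048, term=0.039997
Year 2: k_p_x=0.908208, q=0.03, term=0.022241
A_x = 0.1052


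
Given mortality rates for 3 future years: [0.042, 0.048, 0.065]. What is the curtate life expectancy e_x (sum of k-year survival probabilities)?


e_x = sum_{k=1}^{n} k_p_x
k_p_x values:
  1_p_x = 0.958
  2_p_x = 0.912016
  3_p_x = 0.852735
e_x = 2.7228


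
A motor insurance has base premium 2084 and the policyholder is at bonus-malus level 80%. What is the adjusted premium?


adjusted = base * BM_level / 100
= 2084 * 80 / 100
= 2084 * 0.8
= 1667.2


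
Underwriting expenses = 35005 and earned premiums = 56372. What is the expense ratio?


Expense ratio = expenses / premiums
= 35005 / 56372
= 0.621


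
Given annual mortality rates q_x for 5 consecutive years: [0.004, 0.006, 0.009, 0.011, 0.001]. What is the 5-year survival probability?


p_k = 1 - q_k for each year
Survival = product of (1 - q_k)
= 0.996 * 0.994 * 0.991 * 0.989 * 0.999
= 0.9694


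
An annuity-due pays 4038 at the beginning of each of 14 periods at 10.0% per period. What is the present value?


PV_due = PMT * (1-(1+i)^(-n))/i * (1+i)
PV_immediate = 29746.684
PV_due = 29746.684 * 1.1
= 32721.3523


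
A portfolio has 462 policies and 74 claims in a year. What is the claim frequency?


frequency = claims / policies
= 74 / 462
= 0.1602


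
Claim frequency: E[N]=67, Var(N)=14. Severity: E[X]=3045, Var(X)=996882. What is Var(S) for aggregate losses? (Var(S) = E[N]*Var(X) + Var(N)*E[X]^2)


Var(S) = E[N]*Var(X) + Var(N)*E[X]^2
= 67*996882 + 14*3045^2
= 66791094 + 129808350
= 1.9660e+08


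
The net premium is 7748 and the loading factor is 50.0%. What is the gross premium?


Gross = net * (1 + loading)
= 7748 * (1 + 0.5)
= 7748 * 1.5
= 11622.0


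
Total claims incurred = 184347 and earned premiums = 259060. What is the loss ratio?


Loss ratio = claims / premiums
= 184347 / 259060
= 0.7116


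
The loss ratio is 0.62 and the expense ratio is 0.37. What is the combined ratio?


Combined ratio = loss ratio + expense ratio
= 0.62 + 0.37
= 0.99


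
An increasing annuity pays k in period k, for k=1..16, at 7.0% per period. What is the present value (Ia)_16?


(Ia)_n = sum_{k=1}^{n} k * v^k, v = 1/(1+i)
v = 0.934579
Sum computed term by term:
(Ia)_16 = 66.9737


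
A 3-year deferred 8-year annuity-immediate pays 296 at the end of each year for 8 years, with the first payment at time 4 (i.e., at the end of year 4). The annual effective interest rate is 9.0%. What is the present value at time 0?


PV at time 3 of the 8-year annuity-immediate:
a_n = 296 * (1-(1+0.09)^(-8))/0.09 = 1638.3065
Discount back 3 years to time 0:
PV = 1638.3065 * (1+0.09)^(-3)
= 1638.3065 * 0.772183
= 1265.0732


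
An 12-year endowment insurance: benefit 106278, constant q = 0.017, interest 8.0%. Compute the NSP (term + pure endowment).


Term component = 12604.9153
Pure endowment = 12_p_x * v^12 * benefit = 0.814033 * 0.397114 * 106278 = 34355.836
NSP = 46960.7514


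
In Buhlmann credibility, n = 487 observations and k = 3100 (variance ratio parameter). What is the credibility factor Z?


Z = n / (n + k)
= 487 / (487 + 3100)
= 487 / 3587
= 0.1358


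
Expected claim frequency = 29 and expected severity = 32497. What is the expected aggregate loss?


E[S] = E[N] * E[X]
= 29 * 32497
= 942413


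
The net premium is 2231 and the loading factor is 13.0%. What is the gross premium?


Gross = net * (1 + loading)
= 2231 * (1 + 0.13)
= 2231 * 1.13
= 2521.03


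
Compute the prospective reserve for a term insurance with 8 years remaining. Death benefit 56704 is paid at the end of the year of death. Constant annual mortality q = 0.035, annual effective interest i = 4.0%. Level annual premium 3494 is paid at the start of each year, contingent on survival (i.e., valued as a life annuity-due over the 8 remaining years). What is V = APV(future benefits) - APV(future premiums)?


v = 1/(1+i) = 0.961538
APV(future benefits) per unit = sum_{k=0}^{7} k_p_x * q * v^(k+1) = 0.210243
APV(future benefits) = 56704 * 0.210243 = 11921.6034
Life annuity-due factor ä_{x:8} = sum_{k=0}^{7} k_p_x * v^k = 6.247212
APV(future premiums) = 3494 * 6.247212 = 21827.76
V = 11921.6034 - 21827.76
= -9906.1566


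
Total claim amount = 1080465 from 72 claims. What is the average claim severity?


severity = total / number
= 1080465 / 72
= 15006.4583


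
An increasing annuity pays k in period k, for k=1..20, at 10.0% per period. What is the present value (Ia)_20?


(Ia)_n = sum_{k=1}^{n} k * v^k, v = 1/(1+i)
v = 0.909091
Sum computed term by term:
(Ia)_20 = 63.9205


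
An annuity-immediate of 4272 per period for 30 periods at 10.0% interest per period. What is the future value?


FV = PMT * ((1+i)^n - 1) / i
= 4272 * ((1.1)^30 - 1) / 0.1
= 4272 * (17.449402 - 1) / 0.1
= 702718.4649


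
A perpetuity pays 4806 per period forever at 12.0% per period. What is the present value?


PV = PMT / i
= 4806 / 0.12
= 40050.0


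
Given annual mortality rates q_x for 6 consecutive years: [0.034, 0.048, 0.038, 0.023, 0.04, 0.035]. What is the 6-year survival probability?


p_k = 1 - q_k for each year
Survival = product of (1 - q_k)
= 0.966 * 0.952 * 0.962 * 0.977 * 0.96 * 0.965
= 0.8007


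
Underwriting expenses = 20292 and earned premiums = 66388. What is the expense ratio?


Expense ratio = expenses / premiums
= 20292 / 66388
= 0.3057


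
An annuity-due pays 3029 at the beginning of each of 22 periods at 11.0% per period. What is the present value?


PV_due = PMT * (1-(1+i)^(-n))/i * (1+i)
PV_immediate = 24764.3137
PV_due = 24764.3137 * 1.11
= 27488.3882


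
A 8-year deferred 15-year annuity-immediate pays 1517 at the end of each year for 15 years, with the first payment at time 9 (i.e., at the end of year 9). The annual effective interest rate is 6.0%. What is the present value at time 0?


PV at time 8 of the 15-year annuity-immediate:
a_n = 1517 * (1-(1+0.06)^(-15))/0.06 = 14733.4817
Discount back 8 years to time 0:
PV = 14733.4817 * (1+0.06)^(-8)
= 14733.4817 * 0.627412
= 9243.9687


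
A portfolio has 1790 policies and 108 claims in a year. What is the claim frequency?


frequency = claims / policies
= 108 / 1790
= 0.0603


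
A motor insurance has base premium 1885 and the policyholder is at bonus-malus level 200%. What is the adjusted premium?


adjusted = base * BM_level / 100
= 1885 * 200 / 100
= 1885 * 2.0
= 3770.0


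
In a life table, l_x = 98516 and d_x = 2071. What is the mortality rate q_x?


q_x = d_x / l_x
= 2071 / 98516
= 0.021


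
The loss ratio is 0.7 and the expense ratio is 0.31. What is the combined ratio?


Combined ratio = loss ratio + expense ratio
= 0.7 + 0.31
= 1.01


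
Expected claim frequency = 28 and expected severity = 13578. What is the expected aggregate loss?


E[S] = E[N] * E[X]
= 28 * 13578
= 380184


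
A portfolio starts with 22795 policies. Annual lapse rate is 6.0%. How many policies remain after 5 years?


remaining = initial * (1 - lapse)^years
= 22795 * (1 - 0.06)^5
= 22795 * 0.733904
= 16729.3422


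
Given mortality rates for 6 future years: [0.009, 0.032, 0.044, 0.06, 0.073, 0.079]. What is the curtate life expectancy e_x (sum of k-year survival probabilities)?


e_x = sum_{k=1}^{n} k_p_x
k_p_x values:
  1_p_x = 0.991
  2_p_x = 0.959288
  3_p_x = 0.917079
  4_p_x = 0.862055
  5_p_x = 0.799125
  6_p_x = 0.735994
e_x = 5.2645


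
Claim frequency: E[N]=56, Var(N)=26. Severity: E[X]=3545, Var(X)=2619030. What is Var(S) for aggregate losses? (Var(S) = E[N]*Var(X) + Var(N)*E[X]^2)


Var(S) = E[N]*Var(X) + Var(N)*E[X]^2
= 56*2619030 + 26*3545^2
= 146665680 + 326742650
= 4.7341e+08


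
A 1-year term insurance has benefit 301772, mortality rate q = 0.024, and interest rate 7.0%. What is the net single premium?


NSP = benefit * q * v
v = 1/(1+i) = 0.934579
NSP = 301772 * 0.024 * 0.934579
= 6768.7178


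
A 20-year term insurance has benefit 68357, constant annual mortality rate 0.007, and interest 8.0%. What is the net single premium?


NSP = benefit * sum_{k=0}^{n-1} k_p_x * q * v^(k+1)
With constant q=0.007, v=0.925926
Sum = 0.06546
NSP = 68357 * 0.06546
= 4474.6397


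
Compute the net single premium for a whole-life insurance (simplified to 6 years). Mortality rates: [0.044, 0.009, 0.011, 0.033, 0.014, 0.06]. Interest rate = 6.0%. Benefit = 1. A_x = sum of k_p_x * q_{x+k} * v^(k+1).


v = 0.943396
Year 0: k_p_x=1.0, q=0.044, term=0.041509
Year 1: k_p_x=0.956, q=0.009, term=0.007658
Year 2: k_p_x=0.947396, q=0.011, term=0.00875
Year 3: k_p_x=0.936975, q=0.033, term=0.024492
Year 4: k_p_x=0.906054, q=0.014, term=0.009479
Year 5: k_p_x=0.89337, q=0.06, term=0.037787
A_x = 0.1297


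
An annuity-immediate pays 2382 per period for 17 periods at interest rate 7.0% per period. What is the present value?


PV = PMT * (1 - (1+i)^(-n)) / i
= 2382 * (1 - (1+0.07)^(-17)) / 0.07
= 2382 * (1 - 0.316574) / 0.07
= 2382 * 9.763223
= 23255.9972


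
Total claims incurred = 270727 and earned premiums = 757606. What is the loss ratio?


Loss ratio = claims / premiums
= 270727 / 757606
= 0.3573


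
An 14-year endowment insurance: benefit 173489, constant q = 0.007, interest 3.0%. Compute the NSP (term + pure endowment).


Term component = 13155.3123
Pure endowment = 14_p_x * v^14 * benefit = 0.906337 * 0.661118 * 173489 = 103953.7778
NSP = 117109.0901


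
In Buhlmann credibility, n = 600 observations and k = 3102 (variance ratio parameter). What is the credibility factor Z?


Z = n / (n + k)
= 600 / (600 + 3102)
= 600 / 3702
= 0.1621


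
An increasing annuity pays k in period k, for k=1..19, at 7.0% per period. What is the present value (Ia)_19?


(Ia)_n = sum_{k=1}^{n} k * v^k, v = 1/(1+i)
v = 0.934579
Sum computed term by term:
(Ia)_19 = 82.9347


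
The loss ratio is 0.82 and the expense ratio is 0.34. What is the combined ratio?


Combined ratio = loss ratio + expense ratio
= 0.82 + 0.34
= 1.16


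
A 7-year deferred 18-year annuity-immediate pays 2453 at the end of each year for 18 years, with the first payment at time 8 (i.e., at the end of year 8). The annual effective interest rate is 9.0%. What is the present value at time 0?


PV at time 7 of the 18-year annuity-immediate:
a_n = 2453 * (1-(1+0.09)^(-18))/0.09 = 21477.5484
Discount back 7 years to time 0:
PV = 21477.5484 * (1+0.09)^(-7)
= 21477.5484 * 0.547034
= 11748.9545


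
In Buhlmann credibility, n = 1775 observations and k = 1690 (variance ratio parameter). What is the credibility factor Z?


Z = n / (n + k)
= 1775 / (1775 + 1690)
= 1775 / 3465
= 0.5123


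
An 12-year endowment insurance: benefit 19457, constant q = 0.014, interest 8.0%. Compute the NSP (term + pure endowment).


Term component = 1926.1918
Pure endowment = 12_p_x * v^12 * benefit = 0.844351 * 0.397114 * 19457 = 6523.9976
NSP = 8450.1894


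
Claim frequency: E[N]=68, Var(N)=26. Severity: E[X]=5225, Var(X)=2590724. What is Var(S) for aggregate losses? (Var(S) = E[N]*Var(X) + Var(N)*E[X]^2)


Var(S) = E[N]*Var(X) + Var(N)*E[X]^2
= 68*2590724 + 26*5225^2
= 176169232 + 709816250
= 8.8599e+08


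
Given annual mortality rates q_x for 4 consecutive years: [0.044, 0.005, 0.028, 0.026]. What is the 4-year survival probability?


p_k = 1 - q_k for each year
Survival = product of (1 - q_k)
= 0.956 * 0.995 * 0.972 * 0.974
= 0.9005


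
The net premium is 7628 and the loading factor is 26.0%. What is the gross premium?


Gross = net * (1 + loading)
= 7628 * (1 + 0.26)
= 7628 * 1.26
= 9611.28


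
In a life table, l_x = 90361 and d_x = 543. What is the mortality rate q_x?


q_x = d_x / l_x
= 543 / 90361
= 0.006


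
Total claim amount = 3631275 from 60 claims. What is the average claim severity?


severity = total / number
= 3631275 / 60
= 60521.25


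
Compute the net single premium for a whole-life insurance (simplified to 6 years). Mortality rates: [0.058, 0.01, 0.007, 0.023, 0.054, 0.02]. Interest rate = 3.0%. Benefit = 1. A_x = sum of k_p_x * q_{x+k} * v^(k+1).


v = 0.970874
Year 0: k_p_x=1.0, q=0.058, term=0.056311
Year 1: k_p_x=0.942, q=0.01, term=0.008879
Year 2: k_p_x=0.93258, q=0.007, term=0.005974
Year 3: k_p_x=0.926052, q=0.023, term=0.018924
Year 4: k_p_x=0.904753, q=0.054, term=0.042144
Year 5: k_p_x=0.855896, q=0.02, term=0.014336
A_x = 0.1466


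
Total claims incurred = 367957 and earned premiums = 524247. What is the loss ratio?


Loss ratio = claims / premiums
= 367957 / 524247
= 0.7019


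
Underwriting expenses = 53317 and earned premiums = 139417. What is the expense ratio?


Expense ratio = expenses / premiums
= 53317 / 139417
= 0.3824


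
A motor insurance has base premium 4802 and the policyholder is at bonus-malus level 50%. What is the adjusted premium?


adjusted = base * BM_level / 100
= 4802 * 50 / 100
= 4802 * 0.5
= 2401.0


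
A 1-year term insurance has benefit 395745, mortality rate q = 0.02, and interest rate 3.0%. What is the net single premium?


NSP = benefit * q * v
v = 1/(1+i) = 0.970874
NSP = 395745 * 0.02 * 0.970874
= 7684.3689


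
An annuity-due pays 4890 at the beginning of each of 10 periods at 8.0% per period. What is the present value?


PV_due = PMT * (1-(1+i)^(-n))/i * (1+i)
PV_immediate = 32812.298
PV_due = 32812.298 * 1.08
= 35437.2819


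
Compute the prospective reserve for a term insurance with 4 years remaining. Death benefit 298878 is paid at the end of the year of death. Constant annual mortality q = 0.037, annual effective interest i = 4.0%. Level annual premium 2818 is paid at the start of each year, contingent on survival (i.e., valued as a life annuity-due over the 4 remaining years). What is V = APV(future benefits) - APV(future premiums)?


v = 1/(1+i) = 0.961538
APV(future benefits) per unit = sum_{k=0}^{3} k_p_x * q * v^(k+1) = 0.127269
APV(future benefits) = 298878 * 0.127269 = 38037.8972
Life annuity-due factor ä_{x:4} = sum_{k=0}^{3} k_p_x * v^k = 3.57729
APV(future premiums) = 2818 * 3.57729 = 10080.8036
V = 38037.8972 - 10080.8036
= 27957.0935


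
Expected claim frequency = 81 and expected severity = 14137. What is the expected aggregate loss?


E[S] = E[N] * E[X]
= 81 * 14137
= 1.1451e+06


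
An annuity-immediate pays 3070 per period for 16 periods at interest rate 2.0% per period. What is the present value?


PV = PMT * (1 - (1+i)^(-n)) / i
= 3070 * (1 - (1+0.02)^(-16)) / 0.02
= 3070 * (1 - 0.728446) / 0.02
= 3070 * 13.577709
= 41683.5676


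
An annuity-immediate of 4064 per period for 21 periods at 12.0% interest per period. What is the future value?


FV = PMT * ((1+i)^n - 1) / i
= 4064 * ((1.12)^21 - 1) / 0.12
= 4064 * (10.803848 - 1) / 0.12
= 332023.6612


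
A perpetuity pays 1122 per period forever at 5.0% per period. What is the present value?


PV = PMT / i
= 1122 / 0.05
= 22440.0


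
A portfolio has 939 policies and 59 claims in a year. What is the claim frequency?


frequency = claims / policies
= 59 / 939
= 0.0628


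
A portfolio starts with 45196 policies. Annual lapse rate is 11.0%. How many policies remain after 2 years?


remaining = initial * (1 - lapse)^years
= 45196 * (1 - 0.11)^2
= 45196 * 0.7921
= 35799.7516


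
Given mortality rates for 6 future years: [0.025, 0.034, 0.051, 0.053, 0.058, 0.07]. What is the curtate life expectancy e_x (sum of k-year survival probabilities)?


e_x = sum_{k=1}^{n} k_p_x
k_p_x values:
  1_p_x = 0.975
  2_p_x = 0.94185
  3_p_x = 0.893816
  4_p_x = 0.846443
  5_p_x = 0.79735
  6_p_x = 0.741535
e_x = 5.196


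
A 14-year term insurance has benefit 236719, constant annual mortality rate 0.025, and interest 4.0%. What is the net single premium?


NSP = benefit * sum_{k=0}^{n-1} k_p_x * q * v^(k+1)
With constant q=0.025, v=0.961538
Sum = 0.228795
NSP = 236719 * 0.228795
= 54160.1024


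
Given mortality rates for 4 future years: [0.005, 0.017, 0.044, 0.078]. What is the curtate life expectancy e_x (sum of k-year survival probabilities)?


e_x = sum_{k=1}^{n} k_p_x
k_p_x values:
  1_p_x = 0.995
  2_p_x = 0.978085
  3_p_x = 0.935049
  4_p_x = 0.862115
e_x = 3.7702


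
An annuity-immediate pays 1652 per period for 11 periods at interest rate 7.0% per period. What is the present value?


PV = PMT * (1 - (1+i)^(-n)) / i
= 1652 * (1 - (1+0.07)^(-11)) / 0.07
= 1652 * (1 - 0.475093) / 0.07
= 1652 * 7.498674
= 12387.81


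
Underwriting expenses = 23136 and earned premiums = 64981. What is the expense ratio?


Expense ratio = expenses / premiums
= 23136 / 64981
= 0.356


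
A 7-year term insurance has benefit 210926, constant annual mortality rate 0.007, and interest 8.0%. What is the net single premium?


NSP = benefit * sum_{k=0}^{n-1} k_p_x * q * v^(k+1)
With constant q=0.007, v=0.925926
Sum = 0.035765
NSP = 210926 * 0.035765
= 7543.7569


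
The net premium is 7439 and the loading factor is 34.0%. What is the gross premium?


Gross = net * (1 + loading)
= 7439 * (1 + 0.34)
= 7439 * 1.34
= 9968.26


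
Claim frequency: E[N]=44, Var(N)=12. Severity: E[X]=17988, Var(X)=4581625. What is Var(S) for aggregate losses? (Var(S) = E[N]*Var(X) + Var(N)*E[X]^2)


Var(S) = E[N]*Var(X) + Var(N)*E[X]^2
= 44*4581625 + 12*17988^2
= 201591500 + 3882817728
= 4.0844e+09


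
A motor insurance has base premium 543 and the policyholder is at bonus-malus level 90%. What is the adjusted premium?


adjusted = base * BM_level / 100
= 543 * 90 / 100
= 543 * 0.9
= 488.7


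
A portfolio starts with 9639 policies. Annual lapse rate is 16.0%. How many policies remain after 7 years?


remaining = initial * (1 - lapse)^years
= 9639 * (1 - 0.16)^7
= 9639 * 0.29509
= 2844.3759


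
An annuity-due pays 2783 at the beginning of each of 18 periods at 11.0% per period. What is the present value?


PV_due = PMT * (1-(1+i)^(-n))/i * (1+i)
PV_immediate = 21433.5989
PV_due = 21433.5989 * 1.11
= 23791.2948


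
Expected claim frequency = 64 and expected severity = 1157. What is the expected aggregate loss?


E[S] = E[N] * E[X]
= 64 * 1157
= 74048


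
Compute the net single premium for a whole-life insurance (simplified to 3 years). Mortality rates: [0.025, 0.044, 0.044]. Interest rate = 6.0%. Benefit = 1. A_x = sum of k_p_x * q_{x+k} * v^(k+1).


v = 0.943396
Year 0: k_p_x=1.0, q=0.025, term=0.023585
Year 1: k_p_x=0.975, q=0.044, term=0.038181
Year 2: k_p_x=0.9321, q=0.044, term=0.034435
A_x = 0.0962


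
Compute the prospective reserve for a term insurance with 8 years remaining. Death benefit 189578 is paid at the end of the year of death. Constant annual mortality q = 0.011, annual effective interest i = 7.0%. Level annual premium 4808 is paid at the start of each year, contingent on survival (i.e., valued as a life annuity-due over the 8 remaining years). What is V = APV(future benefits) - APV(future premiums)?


v = 1/(1+i) = 0.934579
APV(future benefits) per unit = sum_{k=0}^{7} k_p_x * q * v^(k+1) = 0.063458
APV(future benefits) = 189578 * 0.063458 = 12030.1636
Life annuity-due factor ä_{x:8} = sum_{k=0}^{7} k_p_x * v^k = 6.172693
APV(future premiums) = 4808 * 6.172693 = 29678.3086
V = 12030.1636 - 29678.3086
= -17648.145


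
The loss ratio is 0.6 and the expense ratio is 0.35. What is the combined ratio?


Combined ratio = loss ratio + expense ratio
= 0.6 + 0.35
= 0.95


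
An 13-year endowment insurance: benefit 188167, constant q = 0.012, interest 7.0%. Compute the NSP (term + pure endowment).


Term component = 17769.6153
Pure endowment = 13_p_x * v^13 * benefit = 0.854752 * 0.414964 * 188167 = 66741.2952
NSP = 84510.9106


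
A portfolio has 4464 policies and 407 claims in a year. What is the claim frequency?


frequency = claims / policies
= 407 / 4464
= 0.0912


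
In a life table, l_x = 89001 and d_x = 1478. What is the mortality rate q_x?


q_x = d_x / l_x
= 1478 / 89001
= 0.0166


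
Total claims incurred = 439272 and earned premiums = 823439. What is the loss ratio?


Loss ratio = claims / premiums
= 439272 / 823439
= 0.5335


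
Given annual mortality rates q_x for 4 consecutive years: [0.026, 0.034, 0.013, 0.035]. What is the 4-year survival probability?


p_k = 1 - q_k for each year
Survival = product of (1 - q_k)
= 0.974 * 0.966 * 0.987 * 0.965
= 0.8961


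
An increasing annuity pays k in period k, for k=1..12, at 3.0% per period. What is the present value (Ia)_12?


(Ia)_n = sum_{k=1}^{n} k * v^k, v = 1/(1+i)
v = 0.970874
Sum computed term by term:
(Ia)_12 = 61.2022


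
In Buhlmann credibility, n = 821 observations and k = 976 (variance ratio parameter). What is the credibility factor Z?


Z = n / (n + k)
= 821 / (821 + 976)
= 821 / 1797
= 0.4569


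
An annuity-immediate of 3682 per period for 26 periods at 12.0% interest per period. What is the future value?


FV = PMT * ((1+i)^n - 1) / i
= 3682 * ((1.12)^26 - 1) / 0.12
= 3682 * (19.040072 - 1) / 0.12
= 553529.5467


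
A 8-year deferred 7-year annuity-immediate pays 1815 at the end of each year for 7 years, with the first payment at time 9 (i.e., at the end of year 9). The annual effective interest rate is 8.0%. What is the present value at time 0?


PV at time 8 of the 7-year annuity-immediate:
a_n = 1815 * (1-(1+0.08)^(-7))/0.08 = 9449.5617
Discount back 8 years to time 0:
PV = 9449.5617 * (1+0.08)^(-8)
= 9449.5617 * 0.540269
= 5105.3041


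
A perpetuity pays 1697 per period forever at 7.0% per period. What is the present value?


PV = PMT / i
= 1697 / 0.07
= 24242.8571


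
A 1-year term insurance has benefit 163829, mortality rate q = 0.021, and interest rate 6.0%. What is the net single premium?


NSP = benefit * q * v
v = 1/(1+i) = 0.943396
NSP = 163829 * 0.021 * 0.943396
= 3245.6689


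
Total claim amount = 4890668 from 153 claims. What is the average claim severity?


severity = total / number
= 4890668 / 153
= 31965.1503


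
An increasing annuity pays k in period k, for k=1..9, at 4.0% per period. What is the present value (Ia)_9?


(Ia)_n = sum_{k=1}^{n} k * v^k, v = 1/(1+i)
v = 0.961538
Sum computed term by term:
(Ia)_9 = 35.2366


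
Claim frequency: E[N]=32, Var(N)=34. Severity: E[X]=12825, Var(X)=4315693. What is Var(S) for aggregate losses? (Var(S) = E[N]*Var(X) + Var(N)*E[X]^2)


Var(S) = E[N]*Var(X) + Var(N)*E[X]^2
= 32*4315693 + 34*12825^2
= 138102176 + 5592341250
= 5.7304e+09


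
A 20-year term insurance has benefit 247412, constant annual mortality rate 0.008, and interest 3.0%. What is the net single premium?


NSP = benefit * sum_{k=0}^{n-1} k_p_x * q * v^(k+1)
With constant q=0.008, v=0.970874
Sum = 0.111262
NSP = 247412 * 0.111262
= 27527.4303


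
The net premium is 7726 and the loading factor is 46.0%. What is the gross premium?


Gross = net * (1 + loading)
= 7726 * (1 + 0.46)
= 7726 * 1.46
= 11279.96


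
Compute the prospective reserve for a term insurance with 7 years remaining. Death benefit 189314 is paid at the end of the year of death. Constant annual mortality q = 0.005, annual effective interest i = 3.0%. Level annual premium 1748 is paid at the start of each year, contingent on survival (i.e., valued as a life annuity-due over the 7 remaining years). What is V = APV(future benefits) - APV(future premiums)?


v = 1/(1+i) = 0.970874
APV(future benefits) per unit = sum_{k=0}^{6} k_p_x * q * v^(k+1) = 0.030706
APV(future benefits) = 189314 * 0.030706 = 5813.1124
Life annuity-due factor ä_{x:7} = sum_{k=0}^{6} k_p_x * v^k = 6.325476
APV(future premiums) = 1748 * 6.325476 = 11056.932
V = 5813.1124 - 11056.932
= -5243.8196


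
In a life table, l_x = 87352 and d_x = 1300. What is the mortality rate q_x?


q_x = d_x / l_x
= 1300 / 87352
= 0.0149


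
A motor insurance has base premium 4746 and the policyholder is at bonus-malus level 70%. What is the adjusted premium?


adjusted = base * BM_level / 100
= 4746 * 70 / 100
= 4746 * 0.7
= 3322.2


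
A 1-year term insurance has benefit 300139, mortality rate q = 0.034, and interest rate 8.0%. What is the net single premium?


NSP = benefit * q * v
v = 1/(1+i) = 0.925926
NSP = 300139 * 0.034 * 0.925926
= 9448.8204


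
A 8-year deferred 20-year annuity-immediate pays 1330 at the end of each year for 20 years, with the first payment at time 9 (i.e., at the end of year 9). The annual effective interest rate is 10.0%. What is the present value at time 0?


PV at time 8 of the 20-year annuity-immediate:
a_n = 1330 * (1-(1+0.1)^(-20))/0.1 = 11323.0397
Discount back 8 years to time 0:
PV = 11323.0397 * (1+0.1)^(-8)
= 11323.0397 * 0.466507
= 5282.2816


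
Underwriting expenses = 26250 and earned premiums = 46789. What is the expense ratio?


Expense ratio = expenses / premiums
= 26250 / 46789
= 0.561


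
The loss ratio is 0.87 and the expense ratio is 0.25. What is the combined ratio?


Combined ratio = loss ratio + expense ratio
= 0.87 + 0.25
= 1.12


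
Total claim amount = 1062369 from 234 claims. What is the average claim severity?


severity = total / number
= 1062369 / 234
= 4540.0385


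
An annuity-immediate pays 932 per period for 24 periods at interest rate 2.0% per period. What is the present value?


PV = PMT * (1 - (1+i)^(-n)) / i
= 932 * (1 - (1+0.02)^(-24)) / 0.02
= 932 * (1 - 0.621721) / 0.02
= 932 * 18.913926
= 17627.7787


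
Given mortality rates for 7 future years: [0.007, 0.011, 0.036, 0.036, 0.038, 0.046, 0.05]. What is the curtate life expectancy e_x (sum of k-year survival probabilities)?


e_x = sum_{k=1}^{n} k_p_x
k_p_x values:
  1_p_x = 0.993
  2_p_x = 0.982077
  3_p_x = 0.946722
  4_p_x = 0.91264
  5_p_x = 0.87796
  6_p_x = 0.837574
  7_p_x = 0.795695
e_x = 6.3457


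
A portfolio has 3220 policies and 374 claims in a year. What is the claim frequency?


frequency = claims / policies
= 374 / 3220
= 0.1161


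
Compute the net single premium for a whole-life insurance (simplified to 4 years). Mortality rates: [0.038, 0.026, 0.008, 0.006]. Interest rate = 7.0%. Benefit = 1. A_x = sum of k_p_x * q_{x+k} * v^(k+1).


v = 0.934579
Year 0: k_p_x=1.0, q=0.038, term=0.035514
Year 1: k_p_x=0.962, q=0.026, term=0.021846
Year 2: k_p_x=0.936988, q=0.008, term=0.006119
Year 3: k_p_x=0.929492, q=0.006, term=0.004255
A_x = 0.0677


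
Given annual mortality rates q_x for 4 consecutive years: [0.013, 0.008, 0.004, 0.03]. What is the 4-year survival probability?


p_k = 1 - q_k for each year
Survival = product of (1 - q_k)
= 0.987 * 0.992 * 0.996 * 0.97
= 0.9459


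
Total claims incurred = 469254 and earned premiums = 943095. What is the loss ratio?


Loss ratio = claims / premiums
= 469254 / 943095
= 0.4976


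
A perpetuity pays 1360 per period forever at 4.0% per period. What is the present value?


PV = PMT / i
= 1360 / 0.04
= 34000.0


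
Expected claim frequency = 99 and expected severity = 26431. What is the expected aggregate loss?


E[S] = E[N] * E[X]
= 99 * 26431
= 2.6167e+06


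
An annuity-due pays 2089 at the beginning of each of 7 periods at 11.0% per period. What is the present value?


PV_due = PMT * (1-(1+i)^(-n))/i * (1+i)
PV_immediate = 9843.778
PV_due = 9843.778 * 1.11
= 10926.5936


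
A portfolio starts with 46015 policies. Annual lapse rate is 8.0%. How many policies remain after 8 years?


remaining = initial * (1 - lapse)^years
= 46015 * (1 - 0.08)^8
= 46015 * 0.513219
= 23615.7664


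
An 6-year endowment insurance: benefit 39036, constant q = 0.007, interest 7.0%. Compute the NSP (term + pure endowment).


Term component = 1281.6546
Pure endowment = 6_p_x * v^6 * benefit = 0.958728 * 0.666342 * 39036 = 24937.7998
NSP = 26219.4544


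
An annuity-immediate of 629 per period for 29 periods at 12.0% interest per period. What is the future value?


FV = PMT * ((1+i)^n - 1) / i
= 629 * ((1.12)^29 - 1) / 0.12
= 629 * (26.74993 - 1) / 0.12
= 134972.5522


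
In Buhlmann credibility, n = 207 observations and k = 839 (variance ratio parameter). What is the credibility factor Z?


Z = n / (n + k)
= 207 / (207 + 839)
= 207 / 1046
= 0.1979


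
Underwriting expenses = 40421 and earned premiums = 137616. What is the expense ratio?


Expense ratio = expenses / premiums
= 40421 / 137616
= 0.2937


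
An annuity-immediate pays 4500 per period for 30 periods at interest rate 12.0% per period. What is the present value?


PV = PMT * (1 - (1+i)^(-n)) / i
= 4500 * (1 - (1+0.12)^(-30)) / 0.12
= 4500 * (1 - 0.033378) / 0.12
= 4500 * 8.055184
= 36248.3279


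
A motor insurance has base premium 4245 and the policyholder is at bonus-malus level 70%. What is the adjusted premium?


adjusted = base * BM_level / 100
= 4245 * 70 / 100
= 4245 * 0.7
= 2971.5


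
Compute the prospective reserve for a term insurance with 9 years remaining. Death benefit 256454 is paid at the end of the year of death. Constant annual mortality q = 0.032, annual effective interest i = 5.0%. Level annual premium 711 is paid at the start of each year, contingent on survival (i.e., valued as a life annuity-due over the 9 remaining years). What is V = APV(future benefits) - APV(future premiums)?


v = 1/(1+i) = 0.952381
APV(future benefits) per unit = sum_{k=0}^{8} k_p_x * q * v^(k+1) = 0.202524
APV(future benefits) = 256454 * 0.202524 = 51938.0533
Life annuity-due factor ä_{x:9} = sum_{k=0}^{8} k_p_x * v^k = 6.645314
APV(future premiums) = 711 * 6.645314 = 4724.8183
V = 51938.0533 - 4724.8183
= 47213.235


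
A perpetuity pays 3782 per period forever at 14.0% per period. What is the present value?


PV = PMT / i
= 3782 / 0.14
= 27014.2857


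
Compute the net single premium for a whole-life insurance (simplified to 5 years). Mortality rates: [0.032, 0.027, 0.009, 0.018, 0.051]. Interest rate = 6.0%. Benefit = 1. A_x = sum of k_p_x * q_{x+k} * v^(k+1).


v = 0.943396
Year 0: k_p_x=1.0, q=0.032, term=0.030189
Year 1: k_p_x=0.968, q=0.027, term=0.023261
Year 2: k_p_x=0.941864, q=0.009, term=0.007117
Year 3: k_p_x=0.933387, q=0.018, term=0.013308
Year 4: k_p_x=0.916586, q=0.051, term=0.034931
A_x = 0.1088
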